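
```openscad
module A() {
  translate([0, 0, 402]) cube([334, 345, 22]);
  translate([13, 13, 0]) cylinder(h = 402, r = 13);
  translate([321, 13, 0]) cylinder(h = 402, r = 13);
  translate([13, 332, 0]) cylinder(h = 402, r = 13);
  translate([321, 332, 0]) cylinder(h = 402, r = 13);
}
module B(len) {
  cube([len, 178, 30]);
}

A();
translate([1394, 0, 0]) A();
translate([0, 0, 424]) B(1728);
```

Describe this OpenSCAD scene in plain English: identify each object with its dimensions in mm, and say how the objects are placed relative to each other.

A is a simple wooden stool: a rectangular seat 334 mm (x) by 345 mm (y), 22 mm thick, top face at z = 424 mm, on four round legs, each 26 mm in diameter. The legs rest on z = 0, each leg's axis is inset half a diameter from the nearest pair of seat edges (so the leg's bounding box is flush with the corner).

B is a rectangular beam 1728 mm long (x), 178 mm deep (y), 30 mm thick (z).

The beam spans the tops of two stools placed 1060 mm apart, resting at z = 424 mm.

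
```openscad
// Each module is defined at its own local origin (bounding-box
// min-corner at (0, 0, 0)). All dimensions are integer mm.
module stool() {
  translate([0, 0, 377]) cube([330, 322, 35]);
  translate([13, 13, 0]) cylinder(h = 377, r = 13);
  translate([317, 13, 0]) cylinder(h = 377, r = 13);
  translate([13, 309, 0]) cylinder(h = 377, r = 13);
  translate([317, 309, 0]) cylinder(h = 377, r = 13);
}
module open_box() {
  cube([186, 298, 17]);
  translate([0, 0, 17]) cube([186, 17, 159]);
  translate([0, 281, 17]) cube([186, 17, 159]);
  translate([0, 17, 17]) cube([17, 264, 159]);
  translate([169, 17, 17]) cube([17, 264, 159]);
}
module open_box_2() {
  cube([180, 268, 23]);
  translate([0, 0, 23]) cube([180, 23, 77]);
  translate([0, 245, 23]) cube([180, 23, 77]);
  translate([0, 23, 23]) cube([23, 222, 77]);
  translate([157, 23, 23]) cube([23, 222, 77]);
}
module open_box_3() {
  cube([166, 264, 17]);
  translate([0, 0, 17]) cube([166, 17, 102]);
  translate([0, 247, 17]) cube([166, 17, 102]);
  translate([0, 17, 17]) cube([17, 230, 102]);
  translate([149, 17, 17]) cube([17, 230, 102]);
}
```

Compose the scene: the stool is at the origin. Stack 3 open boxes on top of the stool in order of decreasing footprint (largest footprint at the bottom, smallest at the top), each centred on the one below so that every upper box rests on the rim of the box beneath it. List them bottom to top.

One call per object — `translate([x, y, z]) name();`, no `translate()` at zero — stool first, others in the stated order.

stool();
translate([72, 12, 412]) open_box();
translate([75, 27, 588]) open_box_2();
translate([82, 29, 688]) open_box_3();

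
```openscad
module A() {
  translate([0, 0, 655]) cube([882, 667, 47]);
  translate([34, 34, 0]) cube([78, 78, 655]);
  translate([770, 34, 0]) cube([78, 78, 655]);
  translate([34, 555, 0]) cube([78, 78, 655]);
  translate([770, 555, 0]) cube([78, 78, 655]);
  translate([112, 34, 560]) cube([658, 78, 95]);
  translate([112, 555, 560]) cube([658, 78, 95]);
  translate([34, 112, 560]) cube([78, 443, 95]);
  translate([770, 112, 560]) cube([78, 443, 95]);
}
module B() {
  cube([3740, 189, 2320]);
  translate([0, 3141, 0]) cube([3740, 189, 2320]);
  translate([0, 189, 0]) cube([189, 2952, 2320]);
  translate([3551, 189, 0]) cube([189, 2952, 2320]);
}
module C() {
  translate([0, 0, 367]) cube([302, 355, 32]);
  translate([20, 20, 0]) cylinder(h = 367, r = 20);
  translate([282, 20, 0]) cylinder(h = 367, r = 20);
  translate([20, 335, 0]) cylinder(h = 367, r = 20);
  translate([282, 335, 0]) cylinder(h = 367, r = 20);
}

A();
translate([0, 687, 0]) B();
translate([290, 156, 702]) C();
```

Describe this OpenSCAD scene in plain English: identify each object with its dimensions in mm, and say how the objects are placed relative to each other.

A is a table: top 882 mm (x) × 667 mm (y), 47 mm thick, upper face at z = 702 mm, on four 78×78 mm square legs, each inset 34 mm from the nearest pair of top edges, running from z = 0 to the bottom of the top. Four apron rails, 78 mm thick and 95 mm tall, run between adjacent legs with their top edges flush with the underside of the top and their outer faces flush with the legs' outer faces.

B is a box-shaped house frame (walls only): outside footprint 3740×3330 mm, wall height 2320 mm, wall thickness 189 mm. The two y-facing walls run the full x-width; the two x-facing walls fit between the inner faces of the y-facing walls.

C is a simple wooden stool: a rectangular seat 302 mm (x) by 355 mm (y), 32 mm thick, top face at z = 399 mm, on four round legs, each 40 mm in diameter. The legs rest on z = 0, each leg's axis is inset half a diameter from the nearest pair of seat edges (so the leg's bounding box is flush with the corner).

The house frame is on the floor beside the table on its +y side. The stool is on top of the table, centred.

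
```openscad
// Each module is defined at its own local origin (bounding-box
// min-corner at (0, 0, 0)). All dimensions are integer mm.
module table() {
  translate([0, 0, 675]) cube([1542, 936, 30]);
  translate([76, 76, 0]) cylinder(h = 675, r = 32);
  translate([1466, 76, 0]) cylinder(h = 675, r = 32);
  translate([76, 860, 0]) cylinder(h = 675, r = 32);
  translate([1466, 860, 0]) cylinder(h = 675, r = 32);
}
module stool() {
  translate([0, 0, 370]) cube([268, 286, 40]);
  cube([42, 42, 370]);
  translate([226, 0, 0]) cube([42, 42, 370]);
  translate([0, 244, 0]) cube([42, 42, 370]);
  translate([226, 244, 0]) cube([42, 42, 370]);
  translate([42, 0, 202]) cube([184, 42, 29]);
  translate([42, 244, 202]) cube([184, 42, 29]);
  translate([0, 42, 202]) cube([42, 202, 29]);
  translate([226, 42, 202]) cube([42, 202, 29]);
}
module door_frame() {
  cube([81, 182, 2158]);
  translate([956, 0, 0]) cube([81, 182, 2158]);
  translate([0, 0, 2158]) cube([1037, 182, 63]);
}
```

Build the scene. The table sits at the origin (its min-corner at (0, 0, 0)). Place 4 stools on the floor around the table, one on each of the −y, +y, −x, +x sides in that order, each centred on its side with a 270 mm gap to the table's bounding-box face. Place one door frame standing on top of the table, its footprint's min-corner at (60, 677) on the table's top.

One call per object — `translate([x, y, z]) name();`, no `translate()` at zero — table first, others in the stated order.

table();
translate([637, -556, 0]) stool();
translate([637, 1206, 0]) stool();
translate([-538, 325, 0]) stool();
translate([1812, 325, 0]) stool();
translate([60, 677, 705]) door_frame();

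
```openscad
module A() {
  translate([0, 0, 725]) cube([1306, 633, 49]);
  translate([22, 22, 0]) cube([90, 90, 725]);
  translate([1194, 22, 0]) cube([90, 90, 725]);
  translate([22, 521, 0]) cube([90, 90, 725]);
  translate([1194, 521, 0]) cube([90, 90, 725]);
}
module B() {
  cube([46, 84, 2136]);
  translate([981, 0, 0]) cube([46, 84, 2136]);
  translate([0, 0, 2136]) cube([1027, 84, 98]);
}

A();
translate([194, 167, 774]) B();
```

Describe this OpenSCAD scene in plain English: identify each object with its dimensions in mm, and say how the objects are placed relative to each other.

A is a table: top 1306 mm (x) × 633 mm (y), 49 mm thick, upper face at z = 774 mm, on four 90×90 mm square legs, each inset 22 mm from the nearest pair of top edges, running from z = 0 to the bottom of the top.

B is a rectangular door frame: two vertical jambs of 46×84 mm section, 2136 mm tall, with a clear opening 935 mm wide between their inner faces. A header 98 mm tall and 84 mm deep lies on top of the jambs and spans the full outside width.

The door frame is on top of the table.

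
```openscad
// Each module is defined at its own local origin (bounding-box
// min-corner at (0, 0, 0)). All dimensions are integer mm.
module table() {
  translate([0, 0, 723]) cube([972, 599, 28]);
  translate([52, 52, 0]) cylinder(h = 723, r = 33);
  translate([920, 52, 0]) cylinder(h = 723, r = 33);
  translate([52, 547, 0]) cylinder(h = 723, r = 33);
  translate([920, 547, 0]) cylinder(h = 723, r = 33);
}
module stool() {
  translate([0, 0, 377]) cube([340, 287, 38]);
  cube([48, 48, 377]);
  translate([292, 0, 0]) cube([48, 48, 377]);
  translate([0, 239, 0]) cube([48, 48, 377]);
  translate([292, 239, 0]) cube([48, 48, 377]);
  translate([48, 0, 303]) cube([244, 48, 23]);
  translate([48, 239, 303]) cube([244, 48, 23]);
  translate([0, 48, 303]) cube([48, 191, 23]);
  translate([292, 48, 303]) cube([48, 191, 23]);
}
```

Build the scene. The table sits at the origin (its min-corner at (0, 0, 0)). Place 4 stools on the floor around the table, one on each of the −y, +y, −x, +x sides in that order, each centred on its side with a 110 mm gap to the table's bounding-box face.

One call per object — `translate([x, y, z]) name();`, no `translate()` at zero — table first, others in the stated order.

table();
translate([316, -397, 0]) stool();
translate([316, 709, 0]) stool();
translate([-450, 156, 0]) stool();
translate([1082, 156, 0]) stool();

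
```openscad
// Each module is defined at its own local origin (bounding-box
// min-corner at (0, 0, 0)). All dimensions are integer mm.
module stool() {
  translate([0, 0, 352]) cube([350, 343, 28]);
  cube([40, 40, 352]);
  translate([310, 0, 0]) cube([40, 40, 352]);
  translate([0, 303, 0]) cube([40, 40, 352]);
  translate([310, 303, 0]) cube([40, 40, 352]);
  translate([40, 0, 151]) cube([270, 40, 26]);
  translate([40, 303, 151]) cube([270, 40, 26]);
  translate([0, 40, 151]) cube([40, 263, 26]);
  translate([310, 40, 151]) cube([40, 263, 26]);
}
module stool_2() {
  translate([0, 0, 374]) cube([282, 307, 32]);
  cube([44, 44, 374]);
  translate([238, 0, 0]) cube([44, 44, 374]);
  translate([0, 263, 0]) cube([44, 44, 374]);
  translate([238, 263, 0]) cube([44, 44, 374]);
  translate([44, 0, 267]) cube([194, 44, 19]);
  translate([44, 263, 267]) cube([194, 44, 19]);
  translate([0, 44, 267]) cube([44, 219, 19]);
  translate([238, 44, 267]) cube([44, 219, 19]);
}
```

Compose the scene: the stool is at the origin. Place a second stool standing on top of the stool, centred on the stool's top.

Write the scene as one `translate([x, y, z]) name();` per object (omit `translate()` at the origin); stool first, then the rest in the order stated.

stool();
translate([34, 18, 380]) stool_2();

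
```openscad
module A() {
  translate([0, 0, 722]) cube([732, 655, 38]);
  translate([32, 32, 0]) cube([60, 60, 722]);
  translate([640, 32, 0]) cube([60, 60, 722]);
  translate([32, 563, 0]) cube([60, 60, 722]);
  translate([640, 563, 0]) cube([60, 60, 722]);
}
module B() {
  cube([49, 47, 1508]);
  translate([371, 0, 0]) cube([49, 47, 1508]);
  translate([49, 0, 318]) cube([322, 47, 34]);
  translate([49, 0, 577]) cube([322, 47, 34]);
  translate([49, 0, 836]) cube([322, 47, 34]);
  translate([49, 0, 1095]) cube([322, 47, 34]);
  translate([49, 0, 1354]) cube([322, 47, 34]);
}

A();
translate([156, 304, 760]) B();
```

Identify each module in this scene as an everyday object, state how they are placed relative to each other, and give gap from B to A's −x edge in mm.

The ladder's min-x is at 156; the table's min-x is 0; gap = 156 mm.

A is a table. B is a ladder. The ladder is on top of the table, centred. The gap from the ladder to the table's −x edge is 156 mm.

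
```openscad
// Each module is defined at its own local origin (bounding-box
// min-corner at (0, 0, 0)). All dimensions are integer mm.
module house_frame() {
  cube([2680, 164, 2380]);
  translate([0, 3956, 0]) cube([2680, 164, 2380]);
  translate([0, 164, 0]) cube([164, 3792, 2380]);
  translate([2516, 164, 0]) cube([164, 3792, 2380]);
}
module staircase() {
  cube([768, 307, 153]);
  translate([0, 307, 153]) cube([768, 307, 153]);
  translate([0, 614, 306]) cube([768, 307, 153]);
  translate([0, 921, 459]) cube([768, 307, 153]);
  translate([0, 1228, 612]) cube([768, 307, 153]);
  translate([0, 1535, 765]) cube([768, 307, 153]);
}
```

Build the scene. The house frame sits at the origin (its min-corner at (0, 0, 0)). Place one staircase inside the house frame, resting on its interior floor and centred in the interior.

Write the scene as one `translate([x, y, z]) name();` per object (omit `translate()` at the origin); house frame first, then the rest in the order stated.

house_frame();
translate([956, 1139, 0]) staircase();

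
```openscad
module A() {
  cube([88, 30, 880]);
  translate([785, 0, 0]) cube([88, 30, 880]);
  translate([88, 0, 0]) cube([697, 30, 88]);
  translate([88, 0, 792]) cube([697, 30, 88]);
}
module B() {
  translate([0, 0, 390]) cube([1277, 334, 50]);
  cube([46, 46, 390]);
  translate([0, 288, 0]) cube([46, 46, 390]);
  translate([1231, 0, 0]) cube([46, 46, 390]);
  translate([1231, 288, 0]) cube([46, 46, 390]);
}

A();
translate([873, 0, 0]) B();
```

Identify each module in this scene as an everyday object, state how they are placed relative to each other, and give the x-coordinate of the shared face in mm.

A is a picture frame. B is a bench. The bench is against the picture frame's +x side, with their −y faces flush. The x-coordinate of the shared face is 873 mm.

The picture frame's +x face and the bench's −x face are both at x = 873 mm.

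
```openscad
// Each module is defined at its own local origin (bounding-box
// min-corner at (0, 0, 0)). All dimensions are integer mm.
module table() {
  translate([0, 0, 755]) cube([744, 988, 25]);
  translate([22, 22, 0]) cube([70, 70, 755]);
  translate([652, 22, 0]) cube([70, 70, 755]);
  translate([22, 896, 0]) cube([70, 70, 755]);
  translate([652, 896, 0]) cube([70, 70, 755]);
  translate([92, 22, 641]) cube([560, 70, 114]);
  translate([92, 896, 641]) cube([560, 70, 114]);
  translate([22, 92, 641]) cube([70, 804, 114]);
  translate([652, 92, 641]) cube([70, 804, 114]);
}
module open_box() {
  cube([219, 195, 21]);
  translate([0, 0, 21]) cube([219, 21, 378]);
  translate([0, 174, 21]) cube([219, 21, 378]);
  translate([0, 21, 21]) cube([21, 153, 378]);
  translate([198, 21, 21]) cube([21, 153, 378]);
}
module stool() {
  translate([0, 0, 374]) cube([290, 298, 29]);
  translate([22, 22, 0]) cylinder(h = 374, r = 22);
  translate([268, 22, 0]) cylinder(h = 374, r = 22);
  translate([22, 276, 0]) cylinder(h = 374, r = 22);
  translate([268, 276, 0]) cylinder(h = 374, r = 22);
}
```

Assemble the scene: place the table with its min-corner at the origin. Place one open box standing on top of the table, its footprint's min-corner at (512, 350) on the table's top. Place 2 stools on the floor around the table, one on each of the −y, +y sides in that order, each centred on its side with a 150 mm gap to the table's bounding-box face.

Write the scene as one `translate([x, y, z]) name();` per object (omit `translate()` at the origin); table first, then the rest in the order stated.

table();
translate([512, 350, 780]) open_box();
translate([227, -448, 0]) stool();
translate([227, 1138, 0]) stool();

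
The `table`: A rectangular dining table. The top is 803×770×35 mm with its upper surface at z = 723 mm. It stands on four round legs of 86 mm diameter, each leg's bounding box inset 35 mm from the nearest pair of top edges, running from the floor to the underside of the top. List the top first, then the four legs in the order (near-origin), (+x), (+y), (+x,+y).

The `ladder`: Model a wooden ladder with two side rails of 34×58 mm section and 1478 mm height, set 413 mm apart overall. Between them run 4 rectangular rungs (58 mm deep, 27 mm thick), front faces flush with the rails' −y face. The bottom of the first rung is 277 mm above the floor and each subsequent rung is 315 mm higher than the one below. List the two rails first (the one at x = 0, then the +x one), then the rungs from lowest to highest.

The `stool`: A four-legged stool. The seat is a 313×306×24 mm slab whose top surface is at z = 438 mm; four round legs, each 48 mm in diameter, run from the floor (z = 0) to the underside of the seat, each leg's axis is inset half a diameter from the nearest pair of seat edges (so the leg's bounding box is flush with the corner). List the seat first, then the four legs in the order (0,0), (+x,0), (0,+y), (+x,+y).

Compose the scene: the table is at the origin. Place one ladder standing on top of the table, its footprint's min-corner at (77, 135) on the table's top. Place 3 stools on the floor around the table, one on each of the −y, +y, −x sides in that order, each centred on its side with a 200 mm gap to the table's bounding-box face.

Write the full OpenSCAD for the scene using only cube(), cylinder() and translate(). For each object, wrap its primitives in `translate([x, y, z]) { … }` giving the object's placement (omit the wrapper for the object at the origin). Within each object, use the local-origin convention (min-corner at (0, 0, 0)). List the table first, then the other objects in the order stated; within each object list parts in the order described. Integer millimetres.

translate([0, 0, 688]) cube([803, 770, 35]);
translate([78, 78, 0]) cylinder(h = 688, r = 43);
translate([725, 78, 0]) cylinder(h = 688, r = 43);
translate([78, 692, 0]) cylinder(h = 688, r = 43);
translate([725, 692, 0]) cylinder(h = 688, r = 43);
translate([77, 135, 723]) {
  cube([34, 58, 1478]);
  translate([379, 0, 0]) cube([34, 58, 1478]);
  translate([34, 0, 277]) cube([345, 58, 27]);
  translate([34, 0, 592]) cube([345, 58, 27]);
  translate([34, 0, 907]) cube([345, 58, 27]);
  translate([34, 0, 1222]) cube([345, 58, 27]);
}
translate([245, -506, 0]) {
  translate([0, 0, 414]) cube([313, 306, 24]);
  translate([24, 24, 0]) cylinder(h = 414, r = 24);
  translate([289, 24, 0]) cylinder(h = 414, r = 24);
  translate([24, 282, 0]) cylinder(h = 414, r = 24);
  translate([289, 282, 0]) cylinder(h = 414, r = 24);
}
translate([245, 970, 0]) {
  translate([0, 0, 414]) cube([313, 306, 24]);
  translate([24, 24, 0]) cylinder(h = 414, r = 24);
  translate([289, 24, 0]) cylinder(h = 414, r = 24);
  translate([24, 282, 0]) cylinder(h = 414, r = 24);
  translate([289, 282, 0]) cylinder(h = 414, r = 24);
}
translate([-513, 232, 0]) {
  translate([0, 0, 414]) cube([313, 306, 24]);
  translate([24, 24, 0]) cylinder(h = 414, r = 24);
  translate([289, 24, 0]) cylinder(h = 414, r = 24);
  translate([24, 282, 0]) cylinder(h = 414, r = 24);
  translate([289, 282, 0]) cylinder(h = 414, r = 24);
}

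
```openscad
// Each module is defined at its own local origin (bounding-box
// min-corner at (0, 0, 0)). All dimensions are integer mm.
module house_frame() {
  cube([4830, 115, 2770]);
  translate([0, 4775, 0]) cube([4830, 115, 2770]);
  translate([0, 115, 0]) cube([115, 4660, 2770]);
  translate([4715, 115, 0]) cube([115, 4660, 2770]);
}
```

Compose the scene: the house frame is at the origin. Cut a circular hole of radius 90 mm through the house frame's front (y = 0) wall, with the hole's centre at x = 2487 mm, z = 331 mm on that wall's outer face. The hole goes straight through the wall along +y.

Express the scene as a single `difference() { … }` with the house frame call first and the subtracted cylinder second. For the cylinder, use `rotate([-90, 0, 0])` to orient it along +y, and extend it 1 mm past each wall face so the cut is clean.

difference() {
  house_frame();
  translate([2487, -1, 331]) rotate([-90, 0, 0]) cylinder(h = 117, r = 90);
}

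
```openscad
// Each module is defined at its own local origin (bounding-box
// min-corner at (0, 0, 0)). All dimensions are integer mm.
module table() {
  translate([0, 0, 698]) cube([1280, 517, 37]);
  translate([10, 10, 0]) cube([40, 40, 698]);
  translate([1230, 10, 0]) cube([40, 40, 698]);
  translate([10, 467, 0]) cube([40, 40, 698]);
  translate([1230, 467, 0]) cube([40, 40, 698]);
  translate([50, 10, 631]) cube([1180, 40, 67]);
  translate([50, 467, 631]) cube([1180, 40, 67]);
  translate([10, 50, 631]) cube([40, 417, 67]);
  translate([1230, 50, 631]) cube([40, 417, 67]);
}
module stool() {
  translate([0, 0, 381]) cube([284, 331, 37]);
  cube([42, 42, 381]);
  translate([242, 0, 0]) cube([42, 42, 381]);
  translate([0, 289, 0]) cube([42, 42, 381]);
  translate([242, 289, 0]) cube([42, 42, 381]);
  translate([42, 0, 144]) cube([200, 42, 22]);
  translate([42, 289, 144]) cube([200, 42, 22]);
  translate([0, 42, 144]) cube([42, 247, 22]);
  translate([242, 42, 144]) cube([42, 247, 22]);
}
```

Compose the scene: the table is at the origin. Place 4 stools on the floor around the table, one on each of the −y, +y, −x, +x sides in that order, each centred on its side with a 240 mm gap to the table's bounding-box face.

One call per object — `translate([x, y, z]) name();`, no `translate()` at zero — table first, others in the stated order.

table();
translate([498, -571, 0]) stool();
translate([498, 757, 0]) stool();
translate([-524, 93, 0]) stool();
translate([1520, 93, 0]) stool();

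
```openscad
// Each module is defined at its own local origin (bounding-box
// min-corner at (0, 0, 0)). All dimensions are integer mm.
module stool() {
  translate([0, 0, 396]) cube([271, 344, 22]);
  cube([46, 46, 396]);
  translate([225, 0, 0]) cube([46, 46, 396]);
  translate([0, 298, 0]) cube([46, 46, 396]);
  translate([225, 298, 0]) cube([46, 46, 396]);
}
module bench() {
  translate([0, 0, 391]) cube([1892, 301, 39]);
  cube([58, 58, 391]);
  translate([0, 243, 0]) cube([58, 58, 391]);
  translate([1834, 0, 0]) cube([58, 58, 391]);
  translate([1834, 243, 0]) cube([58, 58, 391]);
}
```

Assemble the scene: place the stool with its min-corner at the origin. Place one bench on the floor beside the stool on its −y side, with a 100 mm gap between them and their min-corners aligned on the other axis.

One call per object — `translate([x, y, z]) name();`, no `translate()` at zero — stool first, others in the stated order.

stool();
translate([0, -401, 0]) bench();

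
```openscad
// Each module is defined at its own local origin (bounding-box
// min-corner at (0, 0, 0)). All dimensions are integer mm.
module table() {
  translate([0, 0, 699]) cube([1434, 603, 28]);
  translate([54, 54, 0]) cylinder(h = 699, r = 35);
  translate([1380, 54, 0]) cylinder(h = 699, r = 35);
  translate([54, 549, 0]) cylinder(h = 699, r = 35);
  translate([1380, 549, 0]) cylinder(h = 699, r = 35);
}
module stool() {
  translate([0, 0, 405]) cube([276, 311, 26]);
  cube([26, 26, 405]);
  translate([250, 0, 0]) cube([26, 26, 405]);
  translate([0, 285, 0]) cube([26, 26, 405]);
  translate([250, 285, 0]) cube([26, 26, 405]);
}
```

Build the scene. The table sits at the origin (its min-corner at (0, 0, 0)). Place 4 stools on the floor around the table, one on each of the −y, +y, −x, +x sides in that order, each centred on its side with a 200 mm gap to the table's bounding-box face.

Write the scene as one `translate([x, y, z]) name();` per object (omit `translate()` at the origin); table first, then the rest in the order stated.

table();
translate([579, -511, 0]) stool();
translate([579, 803, 0]) stool();
translate([-476, 146, 0]) stool();
translate([1634, 146, 0]) stool();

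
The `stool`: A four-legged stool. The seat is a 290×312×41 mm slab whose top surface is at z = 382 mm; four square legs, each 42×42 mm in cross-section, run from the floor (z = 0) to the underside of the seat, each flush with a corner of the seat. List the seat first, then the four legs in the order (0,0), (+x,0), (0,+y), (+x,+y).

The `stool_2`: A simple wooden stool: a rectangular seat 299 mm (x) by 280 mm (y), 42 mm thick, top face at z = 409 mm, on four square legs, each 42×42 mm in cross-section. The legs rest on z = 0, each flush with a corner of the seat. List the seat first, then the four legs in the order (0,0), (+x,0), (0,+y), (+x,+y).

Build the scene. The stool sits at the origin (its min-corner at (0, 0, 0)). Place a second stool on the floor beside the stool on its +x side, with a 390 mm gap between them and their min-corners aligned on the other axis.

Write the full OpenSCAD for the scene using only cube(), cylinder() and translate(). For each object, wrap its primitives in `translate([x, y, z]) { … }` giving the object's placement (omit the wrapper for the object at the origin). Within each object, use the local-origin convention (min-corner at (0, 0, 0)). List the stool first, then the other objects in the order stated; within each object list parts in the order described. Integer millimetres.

translate([0, 0, 341]) cube([290, 312, 41]);
cube([42, 42, 341]);
translate([248, 0, 0]) cube([42, 42, 341]);
translate([0, 270, 0]) cube([42, 42, 341]);
translate([248, 270, 0]) cube([42, 42, 341]);
translate([680, 0, 0]) {
  translate([0, 0, 367]) cube([299, 280, 42]);
  cube([42, 42, 367]);
  translate([257, 0, 0]) cube([42, 42, 367]);
  translate([0, 238, 0]) cube([42, 42, 367]);
  translate([257, 238, 0]) cube([42, 42, 367]);
}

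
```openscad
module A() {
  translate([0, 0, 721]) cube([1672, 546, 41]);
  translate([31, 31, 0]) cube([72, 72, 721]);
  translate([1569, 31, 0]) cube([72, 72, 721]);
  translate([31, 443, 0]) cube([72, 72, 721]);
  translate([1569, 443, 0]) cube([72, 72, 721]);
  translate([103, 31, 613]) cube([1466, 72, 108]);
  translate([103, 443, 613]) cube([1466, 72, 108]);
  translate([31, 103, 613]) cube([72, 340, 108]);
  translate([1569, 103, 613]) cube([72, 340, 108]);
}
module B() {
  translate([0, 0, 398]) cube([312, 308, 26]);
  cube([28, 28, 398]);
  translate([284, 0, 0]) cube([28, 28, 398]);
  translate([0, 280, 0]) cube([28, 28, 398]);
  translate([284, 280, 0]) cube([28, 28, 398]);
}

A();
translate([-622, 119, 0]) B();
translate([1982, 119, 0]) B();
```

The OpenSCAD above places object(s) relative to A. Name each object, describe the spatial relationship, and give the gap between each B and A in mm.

Each stool's nearest face is 310 mm from the table's bounding box.

A is a table. B is a stool. Two stools sit around the table at the −x, +x sides. The gap between each stool and the table is 310 mm.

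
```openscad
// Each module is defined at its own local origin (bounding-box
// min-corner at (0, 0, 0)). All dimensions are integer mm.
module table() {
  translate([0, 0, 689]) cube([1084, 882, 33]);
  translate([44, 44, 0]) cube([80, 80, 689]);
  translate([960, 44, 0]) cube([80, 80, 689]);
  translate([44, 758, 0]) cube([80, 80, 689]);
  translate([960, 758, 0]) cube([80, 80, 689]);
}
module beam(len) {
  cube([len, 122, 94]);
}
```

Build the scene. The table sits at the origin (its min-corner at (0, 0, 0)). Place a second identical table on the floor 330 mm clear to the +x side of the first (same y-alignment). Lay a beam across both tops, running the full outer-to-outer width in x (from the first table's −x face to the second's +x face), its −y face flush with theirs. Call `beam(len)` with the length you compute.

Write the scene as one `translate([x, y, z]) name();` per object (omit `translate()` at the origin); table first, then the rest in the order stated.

table();
translate([1414, 0, 0]) table();
translate([0, 0, 722]) beam(2498);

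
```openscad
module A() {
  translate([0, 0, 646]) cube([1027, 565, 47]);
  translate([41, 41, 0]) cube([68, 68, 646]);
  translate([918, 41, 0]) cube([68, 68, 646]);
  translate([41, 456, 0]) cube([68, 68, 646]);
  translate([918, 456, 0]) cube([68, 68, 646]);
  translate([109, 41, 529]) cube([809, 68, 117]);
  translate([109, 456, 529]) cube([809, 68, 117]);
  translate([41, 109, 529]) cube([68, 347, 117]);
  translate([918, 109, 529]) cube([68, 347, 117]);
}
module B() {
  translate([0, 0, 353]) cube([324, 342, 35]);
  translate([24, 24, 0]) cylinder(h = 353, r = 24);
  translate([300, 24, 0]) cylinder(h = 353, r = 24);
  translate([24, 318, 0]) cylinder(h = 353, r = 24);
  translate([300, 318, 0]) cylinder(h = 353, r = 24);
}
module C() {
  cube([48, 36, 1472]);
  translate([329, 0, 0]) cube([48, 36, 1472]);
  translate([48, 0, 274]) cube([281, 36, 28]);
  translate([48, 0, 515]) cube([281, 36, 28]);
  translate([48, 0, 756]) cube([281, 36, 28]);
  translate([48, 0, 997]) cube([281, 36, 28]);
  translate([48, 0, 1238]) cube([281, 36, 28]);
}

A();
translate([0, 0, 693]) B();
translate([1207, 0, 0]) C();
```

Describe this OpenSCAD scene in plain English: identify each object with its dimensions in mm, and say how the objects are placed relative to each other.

A is a table: top 1027 mm (x) × 565 mm (y), 47 mm thick, upper face at z = 693 mm, on four 68×68 mm square legs, each inset 41 mm from the nearest pair of top edges, running from z = 0 to the bottom of the top. Four apron rails, 68 mm thick and 117 mm tall, run between adjacent legs with their top edges flush with the underside of the top and their outer faces flush with the legs' outer faces.

B is a four-legged stool. The seat is a 324×342×35 mm slab whose top surface is at z = 388 mm; four round legs, each 48 mm in diameter, run from the floor (z = 0) to the underside of the seat, each leg's axis is inset half a diameter from the nearest pair of seat edges (so the leg's bounding box is flush with the corner).

C is a straight ladder. Two 48×36 mm vertical rails, 1472 mm tall, stand 377 mm apart (outside-to-outside) with their front faces coplanar on the −y side. 5 rungs, each 36 mm deep and 28 mm tall, span between the inner faces of the rails, front faces flush with the rails. The lowest rung's underside is at z = 274 mm and rungs are spaced 241 mm apart (underside to underside).

The stool is on top of the table. The ladder is on the floor beside the table on its +x side.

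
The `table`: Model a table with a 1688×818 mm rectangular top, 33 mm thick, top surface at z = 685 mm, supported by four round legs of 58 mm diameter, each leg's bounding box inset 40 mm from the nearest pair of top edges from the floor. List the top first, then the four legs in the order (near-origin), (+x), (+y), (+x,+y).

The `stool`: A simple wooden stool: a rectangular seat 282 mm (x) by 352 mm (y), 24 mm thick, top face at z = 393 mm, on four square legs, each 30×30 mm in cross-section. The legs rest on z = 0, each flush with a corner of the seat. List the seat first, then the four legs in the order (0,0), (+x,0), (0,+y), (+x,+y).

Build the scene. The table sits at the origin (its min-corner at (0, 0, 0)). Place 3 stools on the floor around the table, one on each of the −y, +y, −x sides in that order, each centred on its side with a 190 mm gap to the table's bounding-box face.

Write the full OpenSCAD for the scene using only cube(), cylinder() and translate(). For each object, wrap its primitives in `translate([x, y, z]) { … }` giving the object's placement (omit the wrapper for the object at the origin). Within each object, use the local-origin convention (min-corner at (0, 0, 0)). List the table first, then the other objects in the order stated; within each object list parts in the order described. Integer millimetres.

translate([0, 0, 652]) cube([1688, 818, 33]);
translate([69, 69, 0]) cylinder(h = 652, r = 29);
translate([1619, 69, 0]) cylinder(h = 652, r = 29);
translate([69, 749, 0]) cylinder(h = 652, r = 29);
translate([1619, 749, 0]) cylinder(h = 652, r = 29);
translate([703, -542, 0]) {
  translate([0, 0, 369]) cube([282, 352, 24]);
  cube([30, 30, 369]);
  translate([252, 0, 0]) cube([30, 30, 369]);
  translate([0, 322, 0]) cube([30, 30, 369]);
  translate([252, 322, 0]) cube([30, 30, 369]);
}
translate([703, 1008, 0]) {
  translate([0, 0, 369]) cube([282, 352, 24]);
  cube([30, 30, 369]);
  translate([252, 0, 0]) cube([30, 30, 369]);
  translate([0, 322, 0]) cube([30, 30, 369]);
  translate([252, 322, 0]) cube([30, 30, 369]);
}
translate([-472, 233, 0]) {
  translate([0, 0, 369]) cube([282, 352, 24]);
  cube([30, 30, 369]);
  translate([252, 0, 0]) cube([30, 30, 369]);
  translate([0, 322, 0]) cube([30, 30, 369]);
  translate([252, 322, 0]) cube([30, 30, 369]);
}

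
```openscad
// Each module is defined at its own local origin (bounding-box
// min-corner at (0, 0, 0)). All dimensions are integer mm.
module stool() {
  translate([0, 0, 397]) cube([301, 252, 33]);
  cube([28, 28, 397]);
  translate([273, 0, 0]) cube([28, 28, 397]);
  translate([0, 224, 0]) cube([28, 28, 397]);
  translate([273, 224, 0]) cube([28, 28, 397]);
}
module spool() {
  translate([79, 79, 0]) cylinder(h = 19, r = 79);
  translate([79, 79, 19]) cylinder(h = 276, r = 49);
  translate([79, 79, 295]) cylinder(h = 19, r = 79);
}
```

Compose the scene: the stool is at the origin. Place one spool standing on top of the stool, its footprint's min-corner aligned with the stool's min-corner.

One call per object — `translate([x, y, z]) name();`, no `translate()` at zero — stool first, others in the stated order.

stool();
translate([0, 0, 430]) spool();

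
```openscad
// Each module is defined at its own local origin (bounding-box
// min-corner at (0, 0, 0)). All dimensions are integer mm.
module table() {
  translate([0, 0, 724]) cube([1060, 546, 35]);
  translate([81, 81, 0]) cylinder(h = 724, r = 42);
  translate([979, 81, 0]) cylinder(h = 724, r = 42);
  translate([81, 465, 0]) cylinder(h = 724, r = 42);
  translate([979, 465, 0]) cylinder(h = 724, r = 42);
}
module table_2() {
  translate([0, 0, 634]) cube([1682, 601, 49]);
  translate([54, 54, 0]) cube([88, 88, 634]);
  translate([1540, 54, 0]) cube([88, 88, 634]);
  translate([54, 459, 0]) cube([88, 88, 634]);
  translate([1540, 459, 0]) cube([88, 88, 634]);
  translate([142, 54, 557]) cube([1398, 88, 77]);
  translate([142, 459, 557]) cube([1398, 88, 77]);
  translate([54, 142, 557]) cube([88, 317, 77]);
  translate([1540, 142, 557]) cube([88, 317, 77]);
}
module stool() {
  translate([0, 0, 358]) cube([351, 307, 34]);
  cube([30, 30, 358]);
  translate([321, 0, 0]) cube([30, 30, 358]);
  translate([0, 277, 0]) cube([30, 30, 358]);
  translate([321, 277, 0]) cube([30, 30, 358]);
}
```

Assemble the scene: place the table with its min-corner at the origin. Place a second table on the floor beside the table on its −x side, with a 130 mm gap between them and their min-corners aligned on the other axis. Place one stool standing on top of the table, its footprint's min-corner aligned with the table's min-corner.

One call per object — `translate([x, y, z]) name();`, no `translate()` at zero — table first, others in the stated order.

table();
translate([-1812, 0, 0]) table_2();
translate([0, 0, 759]) stool();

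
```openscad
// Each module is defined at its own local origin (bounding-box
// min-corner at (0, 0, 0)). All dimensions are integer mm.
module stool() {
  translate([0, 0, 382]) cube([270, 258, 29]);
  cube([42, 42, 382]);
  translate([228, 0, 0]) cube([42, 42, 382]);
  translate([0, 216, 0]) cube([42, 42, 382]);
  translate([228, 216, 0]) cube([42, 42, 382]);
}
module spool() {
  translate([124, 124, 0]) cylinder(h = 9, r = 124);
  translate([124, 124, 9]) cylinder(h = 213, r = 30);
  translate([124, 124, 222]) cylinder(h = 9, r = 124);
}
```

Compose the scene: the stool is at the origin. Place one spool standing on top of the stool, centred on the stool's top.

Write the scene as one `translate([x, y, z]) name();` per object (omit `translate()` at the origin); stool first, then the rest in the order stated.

stool();
translate([11, 5, 411]) spool();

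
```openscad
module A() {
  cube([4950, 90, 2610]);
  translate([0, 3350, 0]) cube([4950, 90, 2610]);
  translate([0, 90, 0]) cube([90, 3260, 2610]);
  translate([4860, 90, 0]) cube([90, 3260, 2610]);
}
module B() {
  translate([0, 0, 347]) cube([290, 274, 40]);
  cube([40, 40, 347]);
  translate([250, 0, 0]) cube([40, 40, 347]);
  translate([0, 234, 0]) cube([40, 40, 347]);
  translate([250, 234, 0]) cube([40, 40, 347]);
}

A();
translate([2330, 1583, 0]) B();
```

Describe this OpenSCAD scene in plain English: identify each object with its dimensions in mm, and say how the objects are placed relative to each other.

A is the wall frame of a small rectangular building: four walls, each 2610 mm tall and 90 mm thick, enclosing a footprint 4950 mm (x) by 3440 mm (y) outside-to-outside, with no floor or roof. The front and back walls (the −y and +y sides) span the full width; the two side walls fit between them.

B is a four-legged stool. The seat is a 290×274×40 mm slab whose top surface is at z = 387 mm; four square legs, each 40×40 mm in cross-section, run from the floor (z = 0) to the underside of the seat, each flush with a corner of the seat.

The stool sits inside the house frame, centred.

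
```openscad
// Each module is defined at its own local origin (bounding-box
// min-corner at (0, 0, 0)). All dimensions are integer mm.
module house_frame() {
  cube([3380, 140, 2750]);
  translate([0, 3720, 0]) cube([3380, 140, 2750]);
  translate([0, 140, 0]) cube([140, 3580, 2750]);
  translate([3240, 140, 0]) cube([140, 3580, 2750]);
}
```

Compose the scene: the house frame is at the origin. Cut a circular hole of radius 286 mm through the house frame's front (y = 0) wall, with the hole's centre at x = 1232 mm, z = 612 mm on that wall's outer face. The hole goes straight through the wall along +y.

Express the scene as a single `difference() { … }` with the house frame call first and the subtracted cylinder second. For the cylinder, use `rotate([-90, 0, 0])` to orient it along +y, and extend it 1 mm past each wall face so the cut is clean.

difference() {
  house_frame();
  translate([1232, -1, 612]) rotate([-90, 0, 0]) cylinder(h = 142, r = 286);
}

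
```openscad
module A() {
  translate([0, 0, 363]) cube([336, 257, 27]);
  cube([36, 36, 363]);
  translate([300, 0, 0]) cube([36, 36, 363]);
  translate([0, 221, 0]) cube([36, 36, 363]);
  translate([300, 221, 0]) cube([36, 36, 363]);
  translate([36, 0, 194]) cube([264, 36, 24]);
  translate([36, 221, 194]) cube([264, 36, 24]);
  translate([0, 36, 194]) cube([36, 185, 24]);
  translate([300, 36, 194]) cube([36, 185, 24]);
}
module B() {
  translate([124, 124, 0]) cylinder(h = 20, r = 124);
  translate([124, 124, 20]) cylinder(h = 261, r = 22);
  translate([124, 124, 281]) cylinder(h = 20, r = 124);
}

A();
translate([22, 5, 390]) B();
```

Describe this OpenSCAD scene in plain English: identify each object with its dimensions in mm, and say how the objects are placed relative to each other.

A is a four-legged stool. The seat is a 336×257×27 mm slab whose top surface is at z = 390 mm; four square legs, each 36×36 mm in cross-section, run from the floor (z = 0) to the underside of the seat, each flush with a corner of the seat. Four stretchers, 36 mm wide and 24 mm tall, connect adjacent legs with their undersides at z = 194 mm, each running between the inner faces of the legs it joins and aligned with the legs' outer faces on the other axis.

B is a spool: two coaxial disc flanges of radius 124 mm and thickness 20 mm, joined by a core cylinder of radius 22 mm and height 261 mm. The lower flange rests on z = 0 and the three cylinders share a vertical axis.

The spool is on top of the stool.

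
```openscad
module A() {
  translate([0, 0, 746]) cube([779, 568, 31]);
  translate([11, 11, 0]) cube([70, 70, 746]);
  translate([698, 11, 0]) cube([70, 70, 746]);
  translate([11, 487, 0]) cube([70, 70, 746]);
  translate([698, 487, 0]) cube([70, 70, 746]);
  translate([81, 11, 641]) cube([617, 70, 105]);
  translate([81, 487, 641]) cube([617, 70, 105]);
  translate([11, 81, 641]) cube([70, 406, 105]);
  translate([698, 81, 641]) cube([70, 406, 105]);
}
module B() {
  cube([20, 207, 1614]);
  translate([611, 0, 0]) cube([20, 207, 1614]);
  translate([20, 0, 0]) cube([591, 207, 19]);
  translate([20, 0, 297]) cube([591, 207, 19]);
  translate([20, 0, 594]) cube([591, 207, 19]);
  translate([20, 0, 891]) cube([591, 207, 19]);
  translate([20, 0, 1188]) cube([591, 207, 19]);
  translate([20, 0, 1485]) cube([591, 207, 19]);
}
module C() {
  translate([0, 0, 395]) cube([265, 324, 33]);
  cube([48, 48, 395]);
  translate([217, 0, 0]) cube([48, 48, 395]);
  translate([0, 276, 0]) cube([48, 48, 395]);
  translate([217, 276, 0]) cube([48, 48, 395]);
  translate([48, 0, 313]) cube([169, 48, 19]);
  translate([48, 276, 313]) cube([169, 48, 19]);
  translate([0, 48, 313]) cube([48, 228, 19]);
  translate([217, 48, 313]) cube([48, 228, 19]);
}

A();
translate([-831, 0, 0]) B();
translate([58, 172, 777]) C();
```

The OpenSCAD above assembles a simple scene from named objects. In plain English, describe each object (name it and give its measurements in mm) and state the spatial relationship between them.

A is a table: top 779 mm (x) × 568 mm (y), 31 mm thick, upper face at z = 777 mm, on four 70×70 mm square legs, each inset 11 mm from the nearest pair of top edges, running from z = 0 to the bottom of the top. Four apron rails, 70 mm thick and 105 mm tall, run between adjacent legs with their top edges flush with the underside of the top and their outer faces flush with the legs' outer faces.

B is an open bookshelf. Two side panels, each 20 mm thick, 207 mm deep and 1614 mm tall, stand 631 mm apart (outside-to-outside). Between them sit 6 shelves, each 19 mm thick and 207 mm deep, spanning the full gap between the sides. The bottom shelf rests on the floor (its underside at z = 0) and the clear gap between one shelf's top and the next shelf's underside is 278 mm.

C is a four-legged stool. The seat is 265×324 mm, 33 mm thick, top at z = 428 mm. It stands on four square legs, each 48×48 mm in cross-section, from z = 0 to the seat underside, each flush with a corner of the seat. Four stretchers, 48 mm wide and 19 mm tall, connect adjacent legs with their undersides at z = 313 mm, each running between the inner faces of the legs it joins and aligned with the legs' outer faces on the other axis.

The bookshelf is on the floor beside the table on its −x side. The stool is on top of the table.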